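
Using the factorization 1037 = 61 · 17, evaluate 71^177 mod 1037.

Mod 61: 71 ≡ 10; by Fermat, exponent reduces to 177 mod 60 = 57; 10^57 ≡ 28 (mod 61).
Mod 17: 71 ≡ 3; by Fermat, exponent reduces to 177 mod 16 = 1; 3^1 ≡ 3 (mod 17).
Combine by CRT: x ≡ 28 (mod 61), x ≡ 3 (mod 17) ⇒ x ≡ 394 (mod 1037).

394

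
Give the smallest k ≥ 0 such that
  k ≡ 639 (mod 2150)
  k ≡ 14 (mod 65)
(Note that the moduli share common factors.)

gcd(2150, 65) = 5 and 5 | (14 − 639), so the pair is consistent; merging gives k ≡ 11389 (mod 27950), where 27950 = lcm(2150, 65).
The solution is unique modulo lcm(2150, 65) = 27950.

11389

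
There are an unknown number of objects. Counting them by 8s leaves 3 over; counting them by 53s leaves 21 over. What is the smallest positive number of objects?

Combine the congruences pairwise.
From N ≡ 3 (mod 8) write N = 3 + 8t. Substituting into N ≡ 21 (mod 53) gives 8t ≡ 18 (mod 53), and since 8⁻¹ ≡ 20 (mod 53), t ≡ 42. Hence N ≡ 3 + 8·42 = 339 (mod 424).

339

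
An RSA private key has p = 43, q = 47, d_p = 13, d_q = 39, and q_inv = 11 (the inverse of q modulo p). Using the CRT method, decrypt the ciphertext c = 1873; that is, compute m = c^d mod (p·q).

m₁ = c^(d_p) mod p: c ≡ 24 (mod 43), and 24^13 mod 43 = 23.
m₂ = c^(d_q) mod q: c ≡ 40 (mod 47), and 40^39 mod 47 = 26.
h = q_inv·(m₁ − m₂) mod p = 11·(23 − 26) mod 43 = 10.
m = m₂ + h·q = 26 + 10·47 = 496.

496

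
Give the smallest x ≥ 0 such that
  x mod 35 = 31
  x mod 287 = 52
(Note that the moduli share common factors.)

626

gcd(35, 287) = 7 and 7 | (52 − 31), so the pair is consistent; merging gives x ≡ 626 (mod 1435), where 1435 = lcm(35, 287).
The solution is unique modulo lcm(35, 287) = 1435.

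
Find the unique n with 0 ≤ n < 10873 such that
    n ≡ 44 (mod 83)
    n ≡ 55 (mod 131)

Combine the congruences pairwise.
From n ≡ 44 (mod 83) write n = 44 + 83t. Substituting into n ≡ 55 (mod 131) gives 83t ≡ 11 (mod 131), and since 83⁻¹ ≡ 30 (mod 131), t ≡ 68. Hence n ≡ 44 + 83·68 = 5688 (mod 10873).

5688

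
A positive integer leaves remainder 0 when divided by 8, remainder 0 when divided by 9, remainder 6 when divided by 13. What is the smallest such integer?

From t ≡ 0 (mod 8) write t = 0 + 8s. Substituting into t ≡ 0 (mod 9) gives 8s ≡ 0 (mod 9), and since 8⁻¹ ≡ 8 (mod 9), s ≡ 0. Hence t ≡ 0 + 8·0 = 0 (mod 72).
From t ≡ 0 (mod 72) write t = 0 + 72s. Substituting into t ≡ 6 (mod 13) gives 72s ≡ 6 (mod 13), and since 7⁻¹ ≡ 2 (mod 13), s ≡ 12. Hence t ≡ 0 + 72·12 = 864 (mod 936).

864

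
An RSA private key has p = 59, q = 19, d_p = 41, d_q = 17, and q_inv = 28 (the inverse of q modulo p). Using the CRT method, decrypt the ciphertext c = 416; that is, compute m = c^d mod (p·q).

m₁ = c^(d_p) mod p: c ≡ 3 (mod 59), and 3^41 mod 59 = 28.
m₂ = c^(d_q) mod q: c ≡ 17 (mod 19), and 17^17 mod 19 = 9.
h = q_inv·(m₁ − m₂) mod p = 28·(28 − 9) mod 59 = 1.
m = m₂ + h·q = 9 + 1·19 = 28.

28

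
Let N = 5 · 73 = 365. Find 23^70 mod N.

69

Mod 5: 23 ≡ 3; by Fermat, exponent reduces to 70 mod 4 = 2; 3^2 ≡ 4 (mod 5).
Mod 73: 23 ≡ 23; 23^70 ≡ 69 (mod 73).
Combine by CRT: x ≡ 4 (mod 5), x ≡ 69 (mod 73) ⇒ x ≡ 69 (mod 365).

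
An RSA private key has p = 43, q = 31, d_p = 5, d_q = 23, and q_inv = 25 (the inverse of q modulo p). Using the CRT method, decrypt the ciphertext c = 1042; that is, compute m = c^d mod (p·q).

412

m₁ = c^(d_p) mod p: c ≡ 10 (mod 43), and 10^5 mod 43 = 25.
m₂ = c^(d_q) mod q: c ≡ 19 (mod 31), and 19^23 mod 31 = 9.
h = q_inv·(m₁ − m₂) mod p = 25·(25 − 9) mod 43 = 13.
m = m₂ + h·q = 9 + 13·31 = 412.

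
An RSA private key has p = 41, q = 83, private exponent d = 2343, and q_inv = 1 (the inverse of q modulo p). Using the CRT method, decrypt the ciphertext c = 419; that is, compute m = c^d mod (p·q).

d_p = d mod (p−1) = 2343 mod 40 = 23; d_q = d mod (q−1) = 47.
m₁ = c^(d_p) mod p: c ≡ 9 (mod 41), and 9^23 mod 41 = 32.
m₂ = c^(d_q) mod q: c ≡ 4 (mod 83), and 4^47 mod 83 = 29.
h = q_inv·(m₁ − m₂) mod p = 1·(32 − 29) mod 41 = 3.
m = m₂ + h·q = 29 + 3·83 = 278.

278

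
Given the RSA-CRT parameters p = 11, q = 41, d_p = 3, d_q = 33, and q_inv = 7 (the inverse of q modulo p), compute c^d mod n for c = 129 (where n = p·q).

17

m₁ = c^(d_p) mod p: c ≡ 8 (mod 11), and 8^3 mod 11 = 6.
m₂ = c^(d_q) mod q: c ≡ 6 (mod 41), and 6^33 mod 41 = 17.
h = q_inv·(m₁ − m₂) mod p = 7·(6 − 17) mod 11 = 0.
m = m₂ + h·q = 17 + 0·41 = 17.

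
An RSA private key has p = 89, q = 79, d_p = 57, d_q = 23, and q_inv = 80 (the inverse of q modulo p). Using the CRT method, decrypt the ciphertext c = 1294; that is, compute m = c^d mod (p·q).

m₁ = c^(d_p) mod p: c ≡ 48 (mod 89), and 48^57 mod 89 = 14.
m₂ = c^(d_q) mod q: c ≡ 30 (mod 79), and 30^23 mod 79 = 47.
h = q_inv·(m₁ − m₂) mod p = 80·(14 − 47) mod 89 = 30.
m = m₂ + h·q = 47 + 30·79 = 2417.

2417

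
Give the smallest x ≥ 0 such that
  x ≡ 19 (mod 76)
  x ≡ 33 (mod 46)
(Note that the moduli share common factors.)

171

gcd(76, 46) = 2 and 2 | (33 − 19), so the pair is consistent; merging gives x ≡ 171 (mod 1748), where 1748 = lcm(76, 46).
The solution is unique modulo lcm(76, 46) = 1748.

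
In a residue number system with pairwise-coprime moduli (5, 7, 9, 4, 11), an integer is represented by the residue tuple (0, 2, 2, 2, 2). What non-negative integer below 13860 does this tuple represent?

11090

Combine the congruences pairwise.
From x ≡ 0 (mod 5) write x = 0 + 5t. Substituting into x ≡ 2 (mod 7) gives 5t ≡ 2 (mod 7), and since 5⁻¹ ≡ 3 (mod 7), t ≡ 6. Hence x ≡ 0 + 5·6 = 30 (mod 35).
From x ≡ 30 (mod 35) write x = 30 + 35t. Substituting into x ≡ 2 (mod 9) gives 35t ≡ 8 (mod 9), and since 8⁻¹ ≡ 8 (mod 9), t ≡ 1. Hence x ≡ 30 + 35·1 = 65 (mod 315).
From x ≡ 65 (mod 315) write x = 65 + 315t. Substituting into x ≡ 2 (mod 4) gives 315t ≡ 1 (mod 4), and since 3⁻¹ ≡ 3 (mod 4), t ≡ 3. Hence x ≡ 65 + 315·3 = 1010 (mod 1260).
From x ≡ 1010 (mod 1260) write x = 1010 + 1260t. Substituting into x ≡ 2 (mod 11) gives 1260t ≡ 4 (mod 11), and since 6⁻¹ ≡ 2 (mod 11), t ≡ 8. Hence x ≡ 1010 + 1260·8 = 11090 (mod 13860).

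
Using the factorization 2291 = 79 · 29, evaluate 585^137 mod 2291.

Mod 79: 585 ≡ 32; by Fermat, exponent reduces to 137 mod 78 = 59; 32^59 ≡ 36 (mod 79).
Mod 29: 585 ≡ 5; by Fermat, exponent reduces to 137 mod 28 = 25; 5^25 ≡ 13 (mod 29).
Combine by CRT: x ≡ 36 (mod 79), x ≡ 13 (mod 29) ⇒ x ≡ 1695 (mod 2291).

1695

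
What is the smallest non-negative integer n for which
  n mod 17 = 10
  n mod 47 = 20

Combine the congruences pairwise.
From n ≡ 10 (mod 17) write n = 10 + 17t. Substituting into n ≡ 20 (mod 47) gives 17t ≡ 10 (mod 47), and since 17⁻¹ ≡ 36 (mod 47), t ≡ 31. Hence n ≡ 10 + 17·31 = 537 (mod 799).

537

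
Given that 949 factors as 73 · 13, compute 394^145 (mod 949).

394

Mod 73: 394 ≡ 29; by Fermat, exponent reduces to 145 mod 72 = 1; 29^1 ≡ 29 (mod 73).
Mod 13: 394 ≡ 4; by Fermat, exponent reduces to 145 mod 12 = 1; 4^1 ≡ 4 (mod 13).
Combine by CRT: x ≡ 29 (mod 73), x ≡ 4 (mod 13) ⇒ x ≡ 394 (mod 949).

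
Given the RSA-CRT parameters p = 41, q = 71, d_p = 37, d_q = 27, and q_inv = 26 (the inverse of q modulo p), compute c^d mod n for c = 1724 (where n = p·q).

m₁ = c^(d_p) mod p: c ≡ 2 (mod 41), and 2^37 mod 41 = 36.
m₂ = c^(d_q) mod q: c ≡ 20 (mod 71), and 20^27 mod 71 = 32.
h = q_inv·(m₁ − m₂) mod p = 26·(36 − 32) mod 41 = 22.
m = m₂ + h·q = 32 + 22·71 = 1594.

1594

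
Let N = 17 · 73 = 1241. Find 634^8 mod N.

951

Mod 17: 634 ≡ 5; 5^8 ≡ 16 (mod 17).
Mod 73: 634 ≡ 50; 50^8 ≡ 2 (mod 73).
Combine by CRT: x ≡ 16 (mod 17), x ≡ 2 (mod 73) ⇒ x ≡ 951 (mod 1241).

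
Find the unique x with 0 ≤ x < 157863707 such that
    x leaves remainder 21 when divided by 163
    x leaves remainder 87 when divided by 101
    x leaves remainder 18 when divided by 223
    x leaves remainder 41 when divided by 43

The moduli are pairwise coprime; N = 163·101·223·43 = 157863707.
N/163 = 968489; 968489 ≡ 106 (mod 163); 106·20 ≡ 1, so inverse 20.
N/101 = 1563007; 1563007 ≡ 32 (mod 101); 32·60 ≡ 1, so inverse 60.
N/223 = 707909; 707909 ≡ 107 (mod 223); 107·198 ≡ 1, so inverse 198.
N/43 = 3671249; 3671249 ≡ 38 (mod 43); 38·17 ≡ 1, so inverse 17.
x ≡ 21·968489·20 + 87·1563007·60 + 18·707909·198 + 41·3671249·17 = 13647510149.
13647510149 mod 157863707 = 71231347.

71231347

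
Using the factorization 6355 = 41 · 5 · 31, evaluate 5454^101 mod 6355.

5454

Mod 41: 5454 ≡ 1; by Fermat, exponent reduces to 101 mod 40 = 21; 1^21 ≡ 1 (mod 41).
Mod 5: 5454 ≡ 4; by Fermat, exponent reduces to 101 mod 4 = 1; 4^1 ≡ 4 (mod 5).
Mod 31: 5454 ≡ 29; by Fermat, exponent reduces to 101 mod 30 = 11; 29^11 ≡ 29 (mod 31).
Combine by CRT: x ≡ 1 (mod 41), x ≡ 4 (mod 5), x ≡ 29 (mod 31) ⇒ x ≡ 5454 (mod 6355).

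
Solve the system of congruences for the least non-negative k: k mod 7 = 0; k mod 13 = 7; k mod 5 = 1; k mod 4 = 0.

From k ≡ 0 (mod 7) write k = 0 + 7t. Substituting into k ≡ 7 (mod 13) gives 7t ≡ 7 (mod 13), and since 7⁻¹ ≡ 2 (mod 13), t ≡ 1. Hence k ≡ 0 + 7·1 = 7 (mod 91).
From k ≡ 7 (mod 91) write k = 7 + 91t. Substituting into k ≡ 1 (mod 5) gives 91t ≡ 4 (mod 5), and since 1⁻¹ ≡ 1 (mod 5), t ≡ 4. Hence k ≡ 7 + 91·4 = 371 (mod 455).
From k ≡ 371 (mod 455) write k = 371 + 455t. Substituting into k ≡ 0 (mod 4) gives 455t ≡ 1 (mod 4), and since 3⁻¹ ≡ 3 (mod 4), t ≡ 3. Hence k ≡ 371 + 455·3 = 1736 (mod 1820).

1736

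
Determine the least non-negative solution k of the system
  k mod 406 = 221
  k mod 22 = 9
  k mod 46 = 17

5905

Combine the congruences pairwise.
gcd(406, 22) = 2 and 2 | (9 − 221), so the pair is consistent; merging gives k ≡ 1439 (mod 4466), where 4466 = lcm(406, 22).
gcd(4466, 46) = 2 and 2 | (17 − 1439), so the pair is consistent; merging gives k ≡ 5905 (mod 102718), where 102718 = lcm(4466, 46).
The solution is unique modulo lcm(406, 22, 46) = 102718.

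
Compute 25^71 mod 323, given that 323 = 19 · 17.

Mod 19: 25 ≡ 6; by Fermat, exponent reduces to 71 mod 18 = 17; 6^17 ≡ 16 (mod 19).
Mod 17: 25 ≡ 8; by Fermat, exponent reduces to 71 mod 16 = 7; 8^7 ≡ 15 (mod 17).
Combine by CRT: x ≡ 16 (mod 19), x ≡ 15 (mod 17) ⇒ x ≡ 168 (mod 323).

168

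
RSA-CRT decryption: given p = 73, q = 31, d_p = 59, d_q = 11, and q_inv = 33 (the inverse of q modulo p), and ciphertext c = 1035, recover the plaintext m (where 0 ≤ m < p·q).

m₁ = c^(d_p) mod p: c ≡ 13 (mod 73), and 13^59 mod 73 = 40.
m₂ = c^(d_q) mod q: c ≡ 12 (mod 31), and 12^11 mod 31 = 21.
h = q_inv·(m₁ − m₂) mod p = 33·(40 − 21) mod 73 = 43.
m = m₂ + h·q = 21 + 43·31 = 1354.

1354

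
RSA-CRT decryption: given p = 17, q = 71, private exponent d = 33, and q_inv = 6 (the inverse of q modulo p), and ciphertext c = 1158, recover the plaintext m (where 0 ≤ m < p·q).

1005

d_p = d mod (p−1) = 33 mod 16 = 1; d_q = d mod (q−1) = 33.
m₁ = c^(d_p) mod p: c ≡ 2 (mod 17), and 2^1 mod 17 = 2.
m₂ = c^(d_q) mod q: c ≡ 22 (mod 71), and 22^33 mod 71 = 11.
h = q_inv·(m₁ − m₂) mod p = 6·(2 − 11) mod 17 = 14.
m = m₂ + h·q = 11 + 14·71 = 1005.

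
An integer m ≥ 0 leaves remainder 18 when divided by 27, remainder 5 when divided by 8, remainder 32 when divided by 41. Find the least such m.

Combine the congruences pairwise.
From m ≡ 18 (mod 27) write m = 18 + 27t. Substituting into m ≡ 5 (mod 8) gives 27t ≡ 3 (mod 8), and since 3⁻¹ ≡ 3 (mod 8), t ≡ 1. Hence m ≡ 18 + 27·1 = 45 (mod 216).
From m ≡ 45 (mod 216) write m = 45 + 216t. Substituting into m ≡ 32 (mod 41) gives 216t ≡ 28 (mod 41), and since 11⁻¹ ≡ 15 (mod 41), t ≡ 10. Hence m ≡ 45 + 216·10 = 2205 (mod 8856).

2205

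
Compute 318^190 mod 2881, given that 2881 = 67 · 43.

Mod 67: 318 ≡ 50; by Fermat, exponent reduces to 190 mod 66 = 58; 50^58 ≡ 10 (mod 67).
Mod 43: 318 ≡ 17; by Fermat, exponent reduces to 190 mod 42 = 22; 17^22 ≡ 17 (mod 43).
Combine by CRT: x ≡ 10 (mod 67), x ≡ 17 (mod 43) ⇒ x ≡ 1350 (mod 2881).

1350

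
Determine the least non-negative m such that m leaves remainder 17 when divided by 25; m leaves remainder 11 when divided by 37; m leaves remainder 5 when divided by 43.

14367

The moduli are pairwise coprime; N = 25·37·43 = 39775.
N/25 = 1591; 1591 ≡ 16 (mod 25); 16·11 ≡ 1, so inverse 11.
N/37 = 1075; 1075 ≡ 2 (mod 37); 2·19 ≡ 1, so inverse 19.
N/43 = 925; 925 ≡ 22 (mod 43); 22·2 ≡ 1, so inverse 2.
m ≡ 17·1591·11 + 11·1075·19 + 5·925·2 = 531442.
531442 mod 39775 = 14367.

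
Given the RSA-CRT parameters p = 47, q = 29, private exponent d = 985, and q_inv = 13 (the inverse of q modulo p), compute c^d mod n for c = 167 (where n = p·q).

912

d_p = d mod (p−1) = 985 mod 46 = 19; d_q = d mod (q−1) = 5.
m₁ = c^(d_p) mod p: c ≡ 26 (mod 47), and 26^19 mod 47 = 19.
m₂ = c^(d_q) mod q: c ≡ 22 (mod 29), and 22^5 mod 29 = 13.
h = q_inv·(m₁ − m₂) mod p = 13·(19 − 13) mod 47 = 31.
m = m₂ + h·q = 13 + 31·29 = 912.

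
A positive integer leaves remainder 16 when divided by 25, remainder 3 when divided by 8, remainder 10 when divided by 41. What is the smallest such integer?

1691

Combine the congruences pairwise.
From x ≡ 16 (mod 25) write x = 16 + 25t. Substituting into x ≡ 3 (mod 8) gives 25t ≡ 3 (mod 8), and since 1⁻¹ ≡ 1 (mod 8), t ≡ 3. Hence x ≡ 16 + 25·3 = 91 (mod 200).
From x ≡ 91 (mod 200) write x = 91 + 200t. Substituting into x ≡ 10 (mod 41) gives 200t ≡ 1 (mod 41), and since 36⁻¹ ≡ 8 (mod 41), t ≡ 8. Hence x ≡ 91 + 200·8 = 1691 (mod 8200).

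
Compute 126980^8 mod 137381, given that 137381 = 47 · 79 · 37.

110269

Mod 47: 126980 ≡ 33; 33^8 ≡ 7 (mod 47).
Mod 79: 126980 ≡ 27; 27^8 ≡ 64 (mod 79).
Mod 37: 126980 ≡ 33; 33^8 ≡ 9 (mod 37).
Combine by CRT: x ≡ 7 (mod 47), x ≡ 64 (mod 79), x ≡ 9 (mod 37) ⇒ x ≡ 110269 (mod 137381).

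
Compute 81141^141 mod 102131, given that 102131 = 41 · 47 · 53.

Mod 41: 81141 ≡ 2; by Fermat, exponent reduces to 141 mod 40 = 21; 2^21 ≡ 2 (mod 41).
Mod 47: 81141 ≡ 19; by Fermat, exponent reduces to 141 mod 46 = 3; 19^3 ≡ 44 (mod 47).
Mod 53: 81141 ≡ 51; by Fermat, exponent reduces to 141 mod 52 = 37; 51^37 ≡ 34 (mod 53).
Combine by CRT: x ≡ 2 (mod 41), x ≡ 44 (mod 47), x ≡ 34 (mod 53) ⇒ x ≡ 26693 (mod 102131).

26693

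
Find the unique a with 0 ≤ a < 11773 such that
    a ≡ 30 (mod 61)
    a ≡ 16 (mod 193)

7350

Combine the congruences pairwise.
From a ≡ 30 (mod 61) write a = 30 + 61t. Substituting into a ≡ 16 (mod 193) gives 61t ≡ 179 (mod 193), and since 61⁻¹ ≡ 19 (mod 193), t ≡ 120. Hence a ≡ 30 + 61·120 = 7350 (mod 11773).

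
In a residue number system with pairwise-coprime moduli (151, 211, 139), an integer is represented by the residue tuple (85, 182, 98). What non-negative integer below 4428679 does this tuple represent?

2233828

The moduli are pairwise coprime; N = 151·211·139 = 4428679.
N/151 = 29329; 29329 ≡ 35 (mod 151); 35·82 ≡ 1, so inverse 82.
N/211 = 20989; 20989 ≡ 100 (mod 211); 100·19 ≡ 1, so inverse 19.
N/139 = 31861; 31861 ≡ 30 (mod 139); 30·51 ≡ 1, so inverse 51.
x ≡ 85·29329·82 + 182·20989·19 + 98·31861·51 = 436244370.
436244370 mod 4428679 = 2233828.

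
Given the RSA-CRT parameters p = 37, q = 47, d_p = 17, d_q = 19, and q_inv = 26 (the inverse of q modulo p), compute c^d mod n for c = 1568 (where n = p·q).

917

m₁ = c^(d_p) mod p: c ≡ 14 (mod 37), and 14^17 mod 37 = 29.
m₂ = c^(d_q) mod q: c ≡ 17 (mod 47), and 17^19 mod 47 = 24.
h = q_inv·(m₁ − m₂) mod p = 26·(29 − 24) mod 37 = 19.
m = m₂ + h·q = 24 + 19·47 = 917.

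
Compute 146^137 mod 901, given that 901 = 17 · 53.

568

Mod 17: 146 ≡ 10; by Fermat, exponent reduces to 137 mod 16 = 9; 10^9 ≡ 7 (mod 17).
Mod 53: 146 ≡ 40; by Fermat, exponent reduces to 137 mod 52 = 33; 40^33 ≡ 38 (mod 53).
Combine by CRT: x ≡ 7 (mod 17), x ≡ 38 (mod 53) ⇒ x ≡ 568 (mod 901).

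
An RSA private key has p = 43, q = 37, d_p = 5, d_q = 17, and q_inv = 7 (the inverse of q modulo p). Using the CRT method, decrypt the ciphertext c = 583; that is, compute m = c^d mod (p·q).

744

m₁ = c^(d_p) mod p: c ≡ 24 (mod 43), and 24^5 mod 43 = 13.
m₂ = c^(d_q) mod q: c ≡ 28 (mod 37), and 28^17 mod 37 = 4.
h = q_inv·(m₁ − m₂) mod p = 7·(13 − 4) mod 43 = 20.
m = m₂ + h·q = 4 + 20·37 = 744.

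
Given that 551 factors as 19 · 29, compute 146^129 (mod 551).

Mod 19: 146 ≡ 13; by Fermat, exponent reduces to 129 mod 18 = 3; 13^3 ≡ 12 (mod 19).
Mod 29: 146 ≡ 1; by Fermat, exponent reduces to 129 mod 28 = 17; 1^17 ≡ 1 (mod 29).
Combine by CRT: x ≡ 12 (mod 19), x ≡ 1 (mod 29) ⇒ x ≡ 88 (mod 551).

88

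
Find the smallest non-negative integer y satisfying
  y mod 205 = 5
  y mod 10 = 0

gcd(205, 10) = 5 and 5 | (0 − 5), so the pair is consistent; merging gives y ≡ 210 (mod 410), where 410 = lcm(205, 10).
The solution is unique modulo lcm(205, 10) = 410.

210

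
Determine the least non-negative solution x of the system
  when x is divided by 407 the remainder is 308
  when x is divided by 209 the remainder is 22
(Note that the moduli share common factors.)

3157

gcd(407, 209) = 11 and 11 | (22 − 308), so the pair is consistent; merging gives x ≡ 3157 (mod 7733), where 7733 = lcm(407, 209).
The solution is unique modulo lcm(407, 209) = 7733.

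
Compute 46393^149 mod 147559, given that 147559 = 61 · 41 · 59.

99759

Mod 61: 46393 ≡ 33; by Fermat, exponent reduces to 149 mod 60 = 29; 33^29 ≡ 24 (mod 61).
Mod 41: 46393 ≡ 22; by Fermat, exponent reduces to 149 mod 40 = 29; 22^29 ≡ 6 (mod 41).
Mod 59: 46393 ≡ 19; by Fermat, exponent reduces to 149 mod 58 = 33; 19^33 ≡ 49 (mod 59).
Combine by CRT: x ≡ 24 (mod 61), x ≡ 6 (mod 41), x ≡ 49 (mod 59) ⇒ x ≡ 99759 (mod 147559).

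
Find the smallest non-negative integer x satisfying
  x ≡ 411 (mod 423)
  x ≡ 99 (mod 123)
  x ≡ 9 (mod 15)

Combine the congruences pairwise.
gcd(423, 123) = 3 and 3 | (99 − 411), so the pair is consistent; merging gives x ≡ 7602 (mod 17343), where 17343 = lcm(423, 123).
gcd(17343, 15) = 3 and 3 | (9 − 7602), so the pair is consistent; merging gives x ≡ 76974 (mod 86715), where 86715 = lcm(17343, 15).
The solution is unique modulo lcm(423, 123, 15) = 86715.

76974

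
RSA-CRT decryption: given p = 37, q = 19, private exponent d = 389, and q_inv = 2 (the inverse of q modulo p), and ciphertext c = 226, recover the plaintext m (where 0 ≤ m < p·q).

650

d_p = d mod (p−1) = 389 mod 36 = 29; d_q = d mod (q−1) = 11.
m₁ = c^(d_p) mod p: c ≡ 4 (mod 37), and 4^29 mod 37 = 21.
m₂ = c^(d_q) mod q: c ≡ 17 (mod 19), and 17^11 mod 19 = 4.
h = q_inv·(m₁ − m₂) mod p = 2·(21 − 4) mod 37 = 34.
m = m₂ + h·q = 4 + 34·19 = 650.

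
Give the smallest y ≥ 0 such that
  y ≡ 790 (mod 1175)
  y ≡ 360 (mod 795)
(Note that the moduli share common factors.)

gcd(1175, 795) = 5 and 5 | (360 − 790), so the pair is consistent; merging gives y ≡ 83040 (mod 186825), where 186825 = lcm(1175, 795).
The solution is unique modulo lcm(1175, 795) = 186825.

83040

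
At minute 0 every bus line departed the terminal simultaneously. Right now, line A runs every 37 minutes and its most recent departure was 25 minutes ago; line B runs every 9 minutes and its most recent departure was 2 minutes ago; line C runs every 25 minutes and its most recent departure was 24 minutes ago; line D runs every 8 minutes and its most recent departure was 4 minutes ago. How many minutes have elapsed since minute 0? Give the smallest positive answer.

49124

Combine the congruences pairwise.
From t ≡ 25 (mod 37) write t = 25 + 37s. Substituting into t ≡ 2 (mod 9) gives 37s ≡ 4 (mod 9), and since 1⁻¹ ≡ 1 (mod 9), s ≡ 4. Hence t ≡ 25 + 37·4 = 173 (mod 333).
From t ≡ 173 (mod 333) write t = 173 + 333s. Substituting into t ≡ 24 (mod 25) gives 333s ≡ 1 (mod 25), and since 8⁻¹ ≡ 22 (mod 25), s ≡ 22. Hence t ≡ 173 + 333·22 = 7499 (mod 8325).
From t ≡ 7499 (mod 8325) write t = 7499 + 8325s. Substituting into t ≡ 4 (mod 8) gives 8325s ≡ 1 (mod 8), and since 5⁻¹ ≡ 5 (mod 8), s ≡ 5. Hence t ≡ 7499 + 8325·5 = 49124 (mod 66600).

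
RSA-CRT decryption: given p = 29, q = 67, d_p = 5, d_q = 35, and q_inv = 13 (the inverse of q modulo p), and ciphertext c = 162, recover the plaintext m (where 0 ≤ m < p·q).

m₁ = c^(d_p) mod p: c ≡ 17 (mod 29), and 17^5 mod 29 = 17.
m₂ = c^(d_q) mod q: c ≡ 28 (mod 67), and 28^35 mod 67 = 20.
h = q_inv·(m₁ − m₂) mod p = 13·(17 − 20) mod 29 = 19.
m = m₂ + h·q = 20 + 19·67 = 1293.

1293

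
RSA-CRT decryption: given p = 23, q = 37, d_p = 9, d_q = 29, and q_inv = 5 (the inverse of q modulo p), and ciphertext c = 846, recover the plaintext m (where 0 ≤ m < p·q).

150

m₁ = c^(d_p) mod p: c ≡ 18 (mod 23), and 18^9 mod 23 = 12.
m₂ = c^(d_q) mod q: c ≡ 32 (mod 37), and 32^29 mod 37 = 2.
h = q_inv·(m₁ − m₂) mod p = 5·(12 − 2) mod 23 = 4.
m = m₂ + h·q = 2 + 4·37 = 150.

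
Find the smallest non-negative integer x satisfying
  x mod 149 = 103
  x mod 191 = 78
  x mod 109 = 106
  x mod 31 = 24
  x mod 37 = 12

1231860881

Combine the congruences pairwise.
From x ≡ 103 (mod 149) write x = 103 + 149t. Substituting into x ≡ 78 (mod 191) gives 149t ≡ 166 (mod 191), and since 149⁻¹ ≡ 50 (mod 191), t ≡ 87. Hence x ≡ 103 + 149·87 = 13066 (mod 28459).
From x ≡ 13066 (mod 28459) write x = 13066 + 28459t. Substituting into x ≡ 106 (mod 109) gives 28459t ≡ 11 (mod 109), and since 10⁻¹ ≡ 11 (mod 109), t ≡ 12. Hence x ≡ 13066 + 28459·12 = 354574 (mod 3102031).
From x ≡ 354574 (mod 3102031) write x = 354574 + 3102031t. Substituting into x ≡ 24 (mod 31) gives 3102031t ≡ 28 (mod 31), and since 16⁻¹ ≡ 2 (mod 31), t ≡ 25. Hence x ≡ 354574 + 3102031·25 = 77905349 (mod 96162961).
From x ≡ 77905349 (mod 96162961) write x = 77905349 + 96162961t. Substituting into x ≡ 12 (mod 37) gives 96162961t ≡ 13 (mod 37), and since 35⁻¹ ≡ 18 (mod 37), t ≡ 12. Hence x ≡ 77905349 + 96162961·12 = 1231860881 (mod 3558029557).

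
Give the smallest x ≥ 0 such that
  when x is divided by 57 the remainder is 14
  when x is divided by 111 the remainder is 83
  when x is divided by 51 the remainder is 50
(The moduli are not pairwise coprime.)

34271

gcd(57, 111) = 3 and 3 | (83 − 14), so the pair is consistent; merging gives x ≡ 527 (mod 2109), where 2109 = lcm(57, 111).
gcd(2109, 51) = 3 and 3 | (50 − 527), so the pair is consistent; merging gives x ≡ 34271 (mod 35853), where 35853 = lcm(2109, 51).
The solution is unique modulo lcm(57, 111, 51) = 35853.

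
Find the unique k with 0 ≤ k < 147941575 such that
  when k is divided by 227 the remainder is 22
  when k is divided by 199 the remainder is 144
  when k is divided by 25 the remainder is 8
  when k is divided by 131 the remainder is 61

93925358

From k ≡ 22 (mod 227) write k = 22 + 227t. Substituting into k ≡ 144 (mod 199) gives 227t ≡ 122 (mod 199), and since 28⁻¹ ≡ 64 (mod 199), t ≡ 47. Hence k ≡ 22 + 227·47 = 10691 (mod 45173).
From k ≡ 10691 (mod 45173) write k = 10691 + 45173t. Substituting into k ≡ 8 (mod 25) gives 45173t ≡ 17 (mod 25), and since 23⁻¹ ≡ 12 (mod 25), t ≡ 4. Hence k ≡ 10691 + 45173·4 = 191383 (mod 1129325).
From k ≡ 191383 (mod 1129325) write k = 191383 + 1129325t. Substituting into k ≡ 61 (mod 131) gives 1129325t ≡ 69 (mod 131), and since 105⁻¹ ≡ 5 (mod 131), t ≡ 83. Hence k ≡ 191383 + 1129325·83 = 93925358 (mod 147941575).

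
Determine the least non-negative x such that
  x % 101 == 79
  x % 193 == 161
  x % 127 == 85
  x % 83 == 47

75370521

The moduli are pairwise coprime; N = 101·193·127·83 = 205475713.
N/101 = 2034413; 2034413 ≡ 71 (mod 101); 71·37 ≡ 1, so inverse 37.
N/193 = 1064641; 1064641 ≡ 53 (mod 193); 53·51 ≡ 1, so inverse 51.
N/127 = 1617919; 1617919 ≡ 66 (mod 127); 66·102 ≡ 1, so inverse 102.
N/83 = 2475611; 2475611 ≡ 53 (mod 83); 53·47 ≡ 1, so inverse 47.
x ≡ 79·2034413·37 + 161·1064641·51 + 85·1617919·102 + 47·2475611·47 = 34184338879.
34184338879 mod 205475713 = 75370521.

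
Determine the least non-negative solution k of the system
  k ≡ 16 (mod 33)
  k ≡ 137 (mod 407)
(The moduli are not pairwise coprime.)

Combine the congruences pairwise.
gcd(33, 407) = 11 and 11 | (137 − 16), so the pair is consistent; merging gives k ≡ 544 (mod 1221), where 1221 = lcm(33, 407).
The solution is unique modulo lcm(33, 407) = 1221.

544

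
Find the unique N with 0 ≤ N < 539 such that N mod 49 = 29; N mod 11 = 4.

From N ≡ 29 (mod 49) write N = 29 + 49t. Substituting into N ≡ 4 (mod 11) gives 49t ≡ 8 (mod 11), and since 5⁻¹ ≡ 9 (mod 11), t ≡ 6. Hence N ≡ 29 + 49·6 = 323 (mod 539).

323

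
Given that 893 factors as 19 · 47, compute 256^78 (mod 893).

619

Mod 19: 256 ≡ 9; by Fermat, exponent reduces to 78 mod 18 = 6; 9^6 ≡ 11 (mod 19).
Mod 47: 256 ≡ 21; by Fermat, exponent reduces to 78 mod 46 = 32; 21^32 ≡ 8 (mod 47).
Combine by CRT: x ≡ 11 (mod 19), x ≡ 8 (mod 47) ⇒ x ≡ 619 (mod 893).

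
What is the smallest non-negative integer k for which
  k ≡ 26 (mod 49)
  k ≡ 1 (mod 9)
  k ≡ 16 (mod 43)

The moduli are pairwise coprime; N = 49·9·43 = 18963.
N/49 = 387; 387 ≡ 44 (mod 49); 44·39 ≡ 1, so inverse 39.
N/9 = 2107; 2107 ≡ 1 (mod 9), inverse 1.
N/43 = 441; 441 ≡ 11 (mod 43); 11·4 ≡ 1, so inverse 4.
k ≡ 26·387·39 + 1·2107·1 + 16·441·4 = 422749.
422749 mod 18963 = 5563.

5563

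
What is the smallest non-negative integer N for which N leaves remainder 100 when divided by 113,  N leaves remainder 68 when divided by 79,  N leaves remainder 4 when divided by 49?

The moduli are pairwise coprime; M = 113·79·49 = 437423.
M/113 = 3871; 3871 ≡ 29 (mod 113); 29·39 ≡ 1, so inverse 39.
M/79 = 5537; 5537 ≡ 7 (mod 79); 7·34 ≡ 1, so inverse 34.
M/49 = 8927; 8927 ≡ 9 (mod 49); 9·11 ≡ 1, so inverse 11.
N ≡ 100·3871·39 + 68·5537·34 + 4·8927·11 = 28291232.
28291232 mod 437423 = 296160.

296160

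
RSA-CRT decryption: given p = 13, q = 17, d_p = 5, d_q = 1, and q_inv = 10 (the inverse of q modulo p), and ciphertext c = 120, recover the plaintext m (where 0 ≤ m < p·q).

35

m₁ = c^(d_p) mod p: c ≡ 3 (mod 13), and 3^5 mod 13 = 9.
m₂ = c^(d_q) mod q: c ≡ 1 (mod 17), and 1^1 mod 17 = 1.
h = q_inv·(m₁ − m₂) mod p = 10·(9 − 1) mod 13 = 2.
m = m₂ + h·q = 1 + 2·17 = 35.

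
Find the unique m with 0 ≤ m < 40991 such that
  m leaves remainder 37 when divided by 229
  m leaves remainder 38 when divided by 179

25456

From m ≡ 37 (mod 229) write m = 37 + 229t. Substituting into m ≡ 38 (mod 179) gives 229t ≡ 1 (mod 179), and since 50⁻¹ ≡ 111 (mod 179), t ≡ 111. Hence m ≡ 37 + 229·111 = 25456 (mod 40991).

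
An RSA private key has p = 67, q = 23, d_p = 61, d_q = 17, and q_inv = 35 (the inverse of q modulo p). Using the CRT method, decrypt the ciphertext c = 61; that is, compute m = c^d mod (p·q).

1390

m₁ = c^(d_p) mod p: c ≡ 61 (mod 67), and 61^61 mod 67 = 50.
m₂ = c^(d_q) mod q: c ≡ 15 (mod 23), and 15^17 mod 23 = 10.
h = q_inv·(m₁ − m₂) mod p = 35·(50 − 10) mod 67 = 60.
m = m₂ + h·q = 10 + 60·23 = 1390.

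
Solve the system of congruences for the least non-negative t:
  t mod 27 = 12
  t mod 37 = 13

From t ≡ 12 (mod 27) write t = 12 + 27s. Substituting into t ≡ 13 (mod 37) gives 27s ≡ 1 (mod 37), and since 27⁻¹ ≡ 11 (mod 37), s ≡ 11. Hence t ≡ 12 + 27·11 = 309 (mod 999).

309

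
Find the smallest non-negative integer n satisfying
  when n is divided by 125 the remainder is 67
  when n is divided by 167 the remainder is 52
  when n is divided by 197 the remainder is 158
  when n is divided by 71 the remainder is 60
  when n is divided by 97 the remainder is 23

Combine the congruences pairwise.
From n ≡ 67 (mod 125) write n = 67 + 125t. Substituting into n ≡ 52 (mod 167) gives 125t ≡ 152 (mod 167), and since 125⁻¹ ≡ 163 (mod 167), t ≡ 60. Hence n ≡ 67 + 125·60 = 7567 (mod 20875).
From n ≡ 7567 (mod 20875) write n = 7567 + 20875t. Substituting into n ≡ 158 (mod 197) gives 20875t ≡ 77 (mod 197), and since 190⁻¹ ≡ 28 (mod 197), t ≡ 186. Hence n ≡ 7567 + 20875·186 = 3890317 (mod 4112375).
From n ≡ 3890317 (mod 4112375) write n = 3890317 + 4112375t. Substituting into n ≡ 60 (mod 71) gives 4112375t ≡ 46 (mod 71), and since 55⁻¹ ≡ 31 (mod 71), t ≡ 6. Hence n ≡ 3890317 + 4112375·6 = 28564567 (mod 291978625).
From n ≡ 28564567 (mod 291978625) write n = 28564567 + 291978625t. Substituting into n ≡ 23 (mod 97) gives 291978625t ≡ 16 (mod 97), and since 89⁻¹ ≡ 12 (mod 97), t ≡ 95. Hence n ≡ 28564567 + 291978625·95 = 27766533942 (mod 28321926625).

27766533942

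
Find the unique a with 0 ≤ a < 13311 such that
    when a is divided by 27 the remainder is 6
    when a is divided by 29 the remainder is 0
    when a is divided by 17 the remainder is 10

The moduli are pairwise coprime; N = 27·29·17 = 13311.
N/27 = 493; 493 ≡ 7 (mod 27); 7·4 ≡ 1, so inverse 4.
N/29 = 459; 459 ≡ 24 (mod 29); 24·23 ≡ 1, so inverse 23.
N/17 = 783; 783 ≡ 1 (mod 17), inverse 1.
a ≡ 6·493·4 + 0·459·23 + 10·783·1 = 19662.
19662 mod 13311 = 6351.

6351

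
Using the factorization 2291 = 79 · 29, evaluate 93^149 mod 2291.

428

Mod 79: 93 ≡ 14; by Fermat, exponent reduces to 149 mod 78 = 71; 14^71 ≡ 33 (mod 79).
Mod 29: 93 ≡ 6; by Fermat, exponent reduces to 149 mod 28 = 9; 6^9 ≡ 22 (mod 29).
Combine by CRT: x ≡ 33 (mod 79), x ≡ 22 (mod 29) ⇒ x ≡ 428 (mod 2291).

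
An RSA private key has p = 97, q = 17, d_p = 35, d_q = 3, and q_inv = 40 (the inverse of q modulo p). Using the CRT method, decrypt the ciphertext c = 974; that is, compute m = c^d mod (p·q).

703

m₁ = c^(d_p) mod p: c ≡ 4 (mod 97), and 4^35 mod 97 = 24.
m₂ = c^(d_q) mod q: c ≡ 5 (mod 17), and 5^3 mod 17 = 6.
h = q_inv·(m₁ − m₂) mod p = 40·(24 − 6) mod 97 = 41.
m = m₂ + h·q = 6 + 41·17 = 703.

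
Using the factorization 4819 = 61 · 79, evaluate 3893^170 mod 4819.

2866

Mod 61: 3893 ≡ 50; by Fermat, exponent reduces to 170 mod 60 = 50; 50^50 ≡ 60 (mod 61).
Mod 79: 3893 ≡ 22; by Fermat, exponent reduces to 170 mod 78 = 14; 22^14 ≡ 22 (mod 79).
Combine by CRT: x ≡ 60 (mod 61), x ≡ 22 (mod 79) ⇒ x ≡ 2866 (mod 4819).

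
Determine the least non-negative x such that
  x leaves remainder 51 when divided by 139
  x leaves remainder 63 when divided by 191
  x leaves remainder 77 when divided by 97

363536

The moduli are pairwise coprime; N = 139·191·97 = 2575253.
N/139 = 18527; 18527 ≡ 40 (mod 139); 40·73 ≡ 1, so inverse 73.
N/191 = 13483; 13483 ≡ 113 (mod 191); 113·71 ≡ 1, so inverse 71.
N/97 = 26549; 26549 ≡ 68 (mod 97); 68·10 ≡ 1, so inverse 10.
x ≡ 51·18527·73 + 63·13483·71 + 77·26549·10 = 149728210.
149728210 mod 2575253 = 363536.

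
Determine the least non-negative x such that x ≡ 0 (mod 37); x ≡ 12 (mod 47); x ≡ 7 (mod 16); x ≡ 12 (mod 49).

The moduli are pairwise coprime; N = 37·47·16·49 = 1363376.
N/37 = 36848; 36848 ≡ 33 (mod 37); 33·9 ≡ 1, so inverse 9.
N/47 = 29008; 29008 ≡ 9 (mod 47); 9·21 ≡ 1, so inverse 21.
N/16 = 85211; 85211 ≡ 11 (mod 16); 11·3 ≡ 1, so inverse 3.
N/49 = 27824; 27824 ≡ 41 (mod 49); 41·6 ≡ 1, so inverse 6.
x ≡ 0·36848·9 + 12·29008·21 + 7·85211·3 + 12·27824·6 = 11102775.
11102775 mod 1363376 = 195767.

195767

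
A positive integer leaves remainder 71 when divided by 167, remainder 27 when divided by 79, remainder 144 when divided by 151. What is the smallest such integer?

481532

The moduli are pairwise coprime; N = 167·79·151 = 1992143.
N/167 = 11929; 11929 ≡ 72 (mod 167); 72·58 ≡ 1, so inverse 58.
N/79 = 25217; 25217 ≡ 16 (mod 79); 16·5 ≡ 1, so inverse 5.
N/151 = 13193; 13193 ≡ 56 (mod 151); 56·89 ≡ 1, so inverse 89.
a ≡ 71·11929·58 + 27·25217·5 + 144·13193·89 = 221609405.
221609405 mod 1992143 = 481532.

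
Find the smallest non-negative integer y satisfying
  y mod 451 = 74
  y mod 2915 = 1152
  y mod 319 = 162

231437

Combine the congruences pairwise.
gcd(451, 2915) = 11 and 11 | (1152 − 74), so the pair is consistent; merging gives y ≡ 111922 (mod 119515), where 119515 = lcm(451, 2915).
gcd(119515, 319) = 11 and 11 | (162 − 111922), so the pair is consistent; merging gives y ≡ 231437 (mod 3465935), where 3465935 = lcm(119515, 319).
The solution is unique modulo lcm(451, 2915, 319) = 3465935.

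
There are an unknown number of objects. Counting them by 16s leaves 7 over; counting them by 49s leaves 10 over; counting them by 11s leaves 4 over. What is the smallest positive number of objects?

The moduli are pairwise coprime; M = 16·49·11 = 8624.
M/16 = 539; 539 ≡ 11 (mod 16); 11·3 ≡ 1, so inverse 3.
M/49 = 176; 176 ≡ 29 (mod 49); 29·22 ≡ 1, so inverse 22.
M/11 = 784; 784 ≡ 3 (mod 11); 3·4 ≡ 1, so inverse 4.
N ≡ 7·539·3 + 10·176·22 + 4·784·4 = 62583.
62583 mod 8624 = 2215.

2215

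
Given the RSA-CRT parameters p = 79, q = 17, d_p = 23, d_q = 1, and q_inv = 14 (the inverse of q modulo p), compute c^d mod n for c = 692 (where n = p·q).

m₁ = c^(d_p) mod p: c ≡ 60 (mod 79), and 60^23 mod 79 = 66.
m₂ = c^(d_q) mod q: c ≡ 12 (mod 17), and 12^1 mod 17 = 12.
h = q_inv·(m₁ − m₂) mod p = 14·(66 − 12) mod 79 = 45.
m = m₂ + h·q = 12 + 45·17 = 777.

777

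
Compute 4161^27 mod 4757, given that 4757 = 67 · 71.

916

Mod 67: 4161 ≡ 7; 7^27 ≡ 45 (mod 67).
Mod 71: 4161 ≡ 43; 43^27 ≡ 64 (mod 71).
Combine by CRT: x ≡ 45 (mod 67), x ≡ 64 (mod 71) ⇒ x ≡ 916 (mod 4757).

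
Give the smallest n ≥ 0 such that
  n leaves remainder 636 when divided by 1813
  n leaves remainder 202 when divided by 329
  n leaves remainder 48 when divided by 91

883567

Combine the congruences pairwise.
gcd(1813, 329) = 7 and 7 | (202 − 636), so the pair is consistent; merging gives n ≡ 31457 (mod 85211), where 85211 = lcm(1813, 329).
gcd(85211, 91) = 7 and 7 | (48 − 31457), so the pair is consistent; merging gives n ≡ 883567 (mod 1107743), where 1107743 = lcm(85211, 91).
The solution is unique modulo lcm(1813, 329, 91) = 1107743.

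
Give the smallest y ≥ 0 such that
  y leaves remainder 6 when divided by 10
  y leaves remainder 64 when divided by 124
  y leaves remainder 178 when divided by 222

gcd(10, 124) = 2 and 2 | (64 − 6), so the pair is consistent; merging gives y ≡ 436 (mod 620), where 620 = lcm(10, 124).
gcd(620, 222) = 2 and 2 | (178 − 436), so the pair is consistent; merging gives y ≡ 48796 (mod 68820), where 68820 = lcm(620, 222).
The solution is unique modulo lcm(10, 124, 222) = 68820.

48796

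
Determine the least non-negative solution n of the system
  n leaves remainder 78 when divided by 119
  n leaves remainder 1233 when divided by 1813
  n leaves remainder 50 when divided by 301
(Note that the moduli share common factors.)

Combine the congruences pairwise.
gcd(119, 1813) = 7 and 7 | (1233 − 78), so the pair is consistent; merging gives n ≡ 26615 (mod 30821), where 30821 = lcm(119, 1813).
gcd(30821, 301) = 7 and 7 | (50 − 26615), so the pair is consistent; merging gives n ≡ 396467 (mod 1325303), where 1325303 = lcm(30821, 301).
The solution is unique modulo lcm(119, 1813, 301) = 1325303.

396467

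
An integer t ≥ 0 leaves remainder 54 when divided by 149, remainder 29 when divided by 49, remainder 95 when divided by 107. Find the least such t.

147862

From t ≡ 54 (mod 149) write t = 54 + 149s. Substituting into t ≡ 29 (mod 49) gives 149s ≡ 24 (mod 49), and since 2⁻¹ ≡ 25 (mod 49), s ≡ 12. Hence t ≡ 54 + 149·12 = 1842 (mod 7301).
From t ≡ 1842 (mod 7301) write t = 1842 + 7301s. Substituting into t ≡ 95 (mod 107) gives 7301s ≡ 72 (mod 107), and since 25⁻¹ ≡ 30 (mod 107), s ≡ 20. Hence t ≡ 1842 + 7301·20 = 147862 (mod 781207).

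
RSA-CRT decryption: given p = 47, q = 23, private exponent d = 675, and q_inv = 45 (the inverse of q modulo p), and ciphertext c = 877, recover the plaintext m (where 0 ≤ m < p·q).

d_p = d mod (p−1) = 675 mod 46 = 31; d_q = d mod (q−1) = 15.
m₁ = c^(d_p) mod p: c ≡ 31 (mod 47), and 31^31 mod 47 = 5.
m₂ = c^(d_q) mod q: c ≡ 3 (mod 23), and 3^15 mod 23 = 12.
h = q_inv·(m₁ − m₂) mod p = 45·(5 − 12) mod 47 = 14.
m = m₂ + h·q = 12 + 14·23 = 334.

334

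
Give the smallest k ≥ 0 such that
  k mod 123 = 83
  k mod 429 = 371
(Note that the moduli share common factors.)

12383

Combine the congruences pairwise.
gcd(123, 429) = 3 and 3 | (371 − 83), so the pair is consistent; merging gives k ≡ 12383 (mod 17589), where 17589 = lcm(123, 429).
The solution is unique modulo lcm(123, 429) = 17589.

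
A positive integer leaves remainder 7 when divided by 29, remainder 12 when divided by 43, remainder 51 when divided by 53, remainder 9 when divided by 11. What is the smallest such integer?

424422

From k ≡ 7 (mod 29) write k = 7 + 29t. Substituting into k ≡ 12 (mod 43) gives 29t ≡ 5 (mod 43), and since 29⁻¹ ≡ 3 (mod 43), t ≡ 15. Hence k ≡ 7 + 29·15 = 442 (mod 1247).
From k ≡ 442 (mod 1247) write k = 442 + 1247t. Substituting into k ≡ 51 (mod 53) gives 1247t ≡ 33 (mod 53), and since 28⁻¹ ≡ 36 (mod 53), t ≡ 22. Hence k ≡ 442 + 1247·22 = 27876 (mod 66091).
From k ≡ 27876 (mod 66091) write k = 27876 + 66091t. Substituting into k ≡ 9 (mod 11) gives 66091t ≡ 7 (mod 11), and since 3⁻¹ ≡ 4 (mod 11), t ≡ 6. Hence k ≡ 27876 + 66091·6 = 424422 (mod 727001).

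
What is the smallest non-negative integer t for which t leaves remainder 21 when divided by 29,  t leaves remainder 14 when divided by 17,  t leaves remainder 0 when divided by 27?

From t ≡ 21 (mod 29) write t = 21 + 29s. Substituting into t ≡ 14 (mod 17) gives 29s ≡ 10 (mod 17), and since 12⁻¹ ≡ 10 (mod 17), s ≡ 15. Hence t ≡ 21 + 29·15 = 456 (mod 493).
From t ≡ 456 (mod 493) write t = 456 + 493s. Substituting into t ≡ 0 (mod 27) gives 493s ≡ 3 (mod 27), and since 7⁻¹ ≡ 4 (mod 27), s ≡ 12. Hence t ≡ 456 + 493·12 = 6372 (mod 13311).

6372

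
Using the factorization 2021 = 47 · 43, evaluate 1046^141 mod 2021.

600

Mod 47: 1046 ≡ 12; by Fermat, exponent reduces to 141 mod 46 = 3; 12^3 ≡ 36 (mod 47).
Mod 43: 1046 ≡ 14; by Fermat, exponent reduces to 141 mod 42 = 15; 14^15 ≡ 41 (mod 43).
Combine by CRT: x ≡ 36 (mod 47), x ≡ 41 (mod 43) ⇒ x ≡ 600 (mod 2021).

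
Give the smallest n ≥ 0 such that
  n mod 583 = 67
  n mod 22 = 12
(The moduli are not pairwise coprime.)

650

Combine the congruences pairwise.
gcd(583, 22) = 11 and 11 | (12 − 67), so the pair is consistent; merging gives n ≡ 650 (mod 1166), where 1166 = lcm(583, 22).
The solution is unique modulo lcm(583, 22) = 1166.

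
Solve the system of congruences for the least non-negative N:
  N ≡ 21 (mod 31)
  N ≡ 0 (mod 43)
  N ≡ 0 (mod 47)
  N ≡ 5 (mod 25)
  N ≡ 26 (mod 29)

The moduli are pairwise coprime; M = 31·43·47·25·29 = 45421975.
M/31 = 1465225; 1465225 ≡ 10 (mod 31); 10·28 ≡ 1, so inverse 28.
M/43 = 1056325; 1056325 ≡ 30 (mod 43); 30·33 ≡ 1, so inverse 33.
M/47 = 966425; 966425 ≡ 11 (mod 47); 11·30 ≡ 1, so inverse 30.
M/25 = 1816879; 1816879 ≡ 4 (mod 25); 4·19 ≡ 1, so inverse 19.
M/29 = 1566275; 1566275 ≡ 14 (mod 29); 14·27 ≡ 1, so inverse 27.
N ≡ 21·1465225·28 + 0·1056325·33 + 0·966425·30 + 5·1816879·19 + 26·1566275·27 = 2133680855.
2133680855 mod 45421975 = 44270005.

44270005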